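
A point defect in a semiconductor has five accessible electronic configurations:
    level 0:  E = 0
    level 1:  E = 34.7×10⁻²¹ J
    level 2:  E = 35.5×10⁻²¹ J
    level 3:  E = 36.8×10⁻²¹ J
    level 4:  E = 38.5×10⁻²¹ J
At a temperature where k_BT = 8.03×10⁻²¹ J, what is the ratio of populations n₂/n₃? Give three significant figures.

1.18

n₂/n₃ = exp[−(E₂−E₃)/kT] = exp(−(-1.3 ×10⁻²¹ J)/(8.03 ×10⁻²¹ J)) = exp(0.16189) = 1.18.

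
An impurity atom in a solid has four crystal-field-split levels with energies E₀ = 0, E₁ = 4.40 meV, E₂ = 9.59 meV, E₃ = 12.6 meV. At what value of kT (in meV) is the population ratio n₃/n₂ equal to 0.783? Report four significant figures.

12.30 meV

n₃/n₂ = exp[−(E₃−E₂)/kT] = 0.783.
⇒ (E₃−E₂)/kT = ln(1/0.783) = ln(1.27714) = 0.244623.
kT = 3.01 meV / 0.244623 = 12.30 meV.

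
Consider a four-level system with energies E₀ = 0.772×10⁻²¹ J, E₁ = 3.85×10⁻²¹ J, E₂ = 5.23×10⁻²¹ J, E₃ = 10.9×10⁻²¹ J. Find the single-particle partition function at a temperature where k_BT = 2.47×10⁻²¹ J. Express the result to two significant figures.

Eᵢ/kT = 0.3126, 1.559, 2.117, 4.413.
Z = Σ e^(−Eᵢ/kT) = e^(−0.3126) + e^(−1.559) + e^(−2.117) + e^(−4.413) = 0.7315 + 0.2103 + 0.1204 + 0.01212 = 1.074.

Z = 1.1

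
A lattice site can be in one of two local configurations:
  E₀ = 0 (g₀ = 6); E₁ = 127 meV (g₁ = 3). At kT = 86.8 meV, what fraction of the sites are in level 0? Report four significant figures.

Eᵢ/kT = 0, 1.46313.
Z = Σ gᵢe^(−Eᵢ/kT) = 6·e^(−0) + 3·e^(−1.46313) = 6.00000 + 0.694532 = 6.69453.
P₀ = g₀ e^(−E₀/kT) / Z = 6.00000/6.69453 = 0.8963.

0.8963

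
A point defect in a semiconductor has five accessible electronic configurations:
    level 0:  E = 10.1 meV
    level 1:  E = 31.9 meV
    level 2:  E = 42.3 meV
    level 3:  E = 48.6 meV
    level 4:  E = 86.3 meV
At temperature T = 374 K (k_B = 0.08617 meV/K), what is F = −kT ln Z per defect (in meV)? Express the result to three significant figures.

-16.4 meV

k_BT = 0.08617 × 374 K = 32.228 meV.
Eᵢ/kT = 0.31339, 0.98982, 1.3125, 1.5080, 2.6778.
Z = Σ e^(−Eᵢ/kT) = e^(−0.31339) + e^(−0.98982) + e^(−1.3125) + e^(−1.5080) + e^(−2.6778) = 0.73096 + 0.37164 + 0.26915 + 0.22135 + 0.068714 = 1.6618.
F = −kT ln Z = −32.228 × ln(1.6618) = −32.228 × 0.50790 = -16.4 meV.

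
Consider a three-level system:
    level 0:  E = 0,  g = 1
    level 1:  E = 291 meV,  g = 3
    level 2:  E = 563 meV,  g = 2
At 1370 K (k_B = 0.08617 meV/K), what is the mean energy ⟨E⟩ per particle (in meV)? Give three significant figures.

k_BT = 0.08617 × 1370 K = 118.05 meV.
Eᵢ/kT = 0, 2.4651, 4.7692.
Z = Σ gᵢe^(−Eᵢ/kT) = 1·e^(−0) + 3·e^(−2.4651) + 2·e^(−4.7692) = 1.0000 + 0.25500 + 0.016974 = 1.2720.
⟨E⟩ = Σ Eᵢ gᵢe^(−Eᵢ/kT) / Z = (0·1.0000 + 291·0.25500 + 563·0.016974) / 1.2720 = 65.9 meV.

65.9 meV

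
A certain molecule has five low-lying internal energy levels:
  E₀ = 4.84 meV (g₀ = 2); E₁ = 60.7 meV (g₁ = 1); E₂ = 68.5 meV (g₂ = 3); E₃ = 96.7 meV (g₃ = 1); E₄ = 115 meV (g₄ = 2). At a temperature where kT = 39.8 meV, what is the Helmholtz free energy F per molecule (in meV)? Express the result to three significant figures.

-39.9 meV

Eᵢ/kT = 0.12161, 1.5251, 1.7211, 2.4296, 2.8894.
Z = Σ gᵢe^(−Eᵢ/kT) = 2·e^(−0.12161) + 1·e^(−1.5251) + 3·e^(−1.7211) + 1·e^(−2.4296) + 2·e^(−2.8894) = 1.7710 + 0.21760 + 0.53661 + 0.088072 + 0.11122 = 2.7245.
F = −kT ln Z = −39.8 × ln(2.7245) = −39.8 × 1.0023 = -39.9 meV.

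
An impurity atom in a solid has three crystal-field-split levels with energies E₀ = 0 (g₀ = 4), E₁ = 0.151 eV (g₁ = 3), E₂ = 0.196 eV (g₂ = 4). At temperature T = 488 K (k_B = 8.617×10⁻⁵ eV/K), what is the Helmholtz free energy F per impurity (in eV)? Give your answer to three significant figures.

-0.0595 eV

k_BT = 8.617×10⁻⁵ × 488 K = 0.042051 eV.
Eᵢ/kT = 0, 3.5909, 4.6610.
Z = Σ gᵢe^(−Eᵢ/kT) = 4·e^(−0) + 3·e^(−3.5909) + 4·e^(−4.6610) = 4.0000 + 0.082721 + 0.037828 = 4.1205.
F = −kT ln Z = −0.042051 × ln(4.1205) = −0.042051 × 1.4160 = -0.0595 eV.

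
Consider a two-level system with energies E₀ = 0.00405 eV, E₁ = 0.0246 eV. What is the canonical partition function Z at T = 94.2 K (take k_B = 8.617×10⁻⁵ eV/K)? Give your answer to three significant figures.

Z = 0.655

k_BT = 8.617×10⁻⁵ × 94.2 K = 0.0081172 eV.
Eᵢ/kT = 0.49894, 3.0306.
Z = Σ e^(−Eᵢ/kT) = e^(−0.49894) + e^(−3.0306) = 0.60717 + 0.048287 = 0.65546.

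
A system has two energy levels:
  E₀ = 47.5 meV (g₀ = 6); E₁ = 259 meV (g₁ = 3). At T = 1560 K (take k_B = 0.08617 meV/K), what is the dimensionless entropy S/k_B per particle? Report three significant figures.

2.04

k_BT = 0.08617 × 1560 K = 134.43 meV.
Eᵢ/kT = 0.35334, 1.9267.
Z = Σ gᵢe^(−Eᵢ/kT) = 6·e^(−0.35334) + 3·e^(−1.9267) = 4.2140 + 0.43688 = 4.6509.
⟨E⟩ = Σ EᵢPᵢ = 67.367 meV.
S/k_B = ln Z + ⟨E⟩/kT = ln(4.6509) + 67.367/134.43 = 1.5371 + 0.50113 = 2.04.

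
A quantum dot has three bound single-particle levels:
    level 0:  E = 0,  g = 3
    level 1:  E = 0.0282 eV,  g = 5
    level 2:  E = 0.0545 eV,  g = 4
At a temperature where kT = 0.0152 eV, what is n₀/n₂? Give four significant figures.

27.05

n₀/n₂ = (g₀/g₂) exp[−(E₀−E₂)/kT] = (3/4) × exp(−(-0.0545 eV)/(0.0152 eV)) = (3/4) × exp(3.58553) = 27.05.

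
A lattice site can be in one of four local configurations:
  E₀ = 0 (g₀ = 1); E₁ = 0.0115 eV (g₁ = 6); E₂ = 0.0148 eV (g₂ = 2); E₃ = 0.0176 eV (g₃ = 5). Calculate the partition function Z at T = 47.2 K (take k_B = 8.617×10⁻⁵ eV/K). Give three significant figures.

Z = 1.47

k_BT = 8.617×10⁻⁵ × 47.2 K = 0.0040672 eV.
Eᵢ/kT = 0, 2.8275, 3.6389, 4.3273.
Z = Σ gᵢe^(−Eᵢ/kT) = 1·e^(−0) + 6·e^(−2.8275) + 2·e^(−3.6389) + 5·e^(−4.3273) = 1.0000 + 0.35496 + 0.052562 + 0.066016 = 1.4735.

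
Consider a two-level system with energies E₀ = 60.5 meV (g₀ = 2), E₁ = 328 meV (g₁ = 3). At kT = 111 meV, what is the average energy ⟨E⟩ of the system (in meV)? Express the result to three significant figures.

92.3 meV

Eᵢ/kT = 0.54505, 2.9550.
Z = Σ gᵢe^(−Eᵢ/kT) = 2·e^(−0.54505) + 3·e^(−2.9550) = 1.1596 + 0.15624 = 1.3158.
⟨E⟩ = Σ Eᵢ gᵢe^(−Eᵢ/kT) / Z = (60.5·1.1596 + 328·0.15624) / 1.3158 = 92.3 meV.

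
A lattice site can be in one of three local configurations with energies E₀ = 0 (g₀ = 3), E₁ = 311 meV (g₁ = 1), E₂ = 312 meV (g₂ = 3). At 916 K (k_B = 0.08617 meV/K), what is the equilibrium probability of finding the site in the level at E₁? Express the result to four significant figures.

0.006320

k_BT = 0.08617 × 916 K = 78.9317 meV.
Eᵢ/kT = 0, 3.94012, 3.95278.
Z = Σ gᵢe^(−Eᵢ/kT) = 3·e^(−0) + 1·e^(−3.94012) + 3·e^(−3.95278) = 3.00000 + 0.0194459 + 0.0576037 = 3.07705.
P₁ = g₁ e^(−E₁/kT) / Z = 0.0194459/3.07705 = 0.006320.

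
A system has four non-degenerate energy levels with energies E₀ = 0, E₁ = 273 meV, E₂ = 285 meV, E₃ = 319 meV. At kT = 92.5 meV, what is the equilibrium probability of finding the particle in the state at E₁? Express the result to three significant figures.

Eᵢ/kT = 0, 2.9514, 3.0811, 3.4486.
Z = Σ e^(−Eᵢ/kT) = e^(−0) + e^(−2.9514) + e^(−3.0811) + e^(−3.4486) = 1.0000 + 0.052266 + 0.045909 + 0.031790 = 1.1300.
P₁ = e^(−E₁/kT) / Z = 0.052266/1.1300 = 0.0463.

0.0463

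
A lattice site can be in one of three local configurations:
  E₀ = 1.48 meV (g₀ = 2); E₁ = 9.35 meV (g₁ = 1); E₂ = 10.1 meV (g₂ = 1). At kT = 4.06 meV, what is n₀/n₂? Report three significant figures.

16.7

n₀/n₂ = (g₀/g₂) exp[−(E₀−E₂)/kT] = (2/1) × exp(−(-8.62 meV)/(4.06 meV)) = (2/1) × exp(2.1232) = 16.7.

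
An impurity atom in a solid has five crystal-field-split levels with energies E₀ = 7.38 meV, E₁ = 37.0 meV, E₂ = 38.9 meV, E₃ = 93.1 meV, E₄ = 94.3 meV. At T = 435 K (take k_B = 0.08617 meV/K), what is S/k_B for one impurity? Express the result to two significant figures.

k_BT = 0.08617 × 435 K = 37.48 meV.
Eᵢ/kT = 0.1969, 0.9872, 1.038, 2.484, 2.516.
Z = Σ e^(−Eᵢ/kT) = e^(−0.1969) + e^(−0.9872) + e^(−1.038) + e^(−2.484) + e^(−2.516) = 0.8213 + 0.3726 + 0.3542 + 0.08341 + 0.08078 = 1.712.
⟨E⟩ = Σ EᵢPᵢ = 28.63 meV.
S/k_B = ln Z + ⟨E⟩/kT = ln(1.712) + 28.63/37.48 = 0.5377 + 0.7639 = 1.3.

1.3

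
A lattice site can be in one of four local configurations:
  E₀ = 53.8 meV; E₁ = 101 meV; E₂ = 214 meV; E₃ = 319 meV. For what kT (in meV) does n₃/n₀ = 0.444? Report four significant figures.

326.6 meV

n₃/n₀ = exp[−(E₃−E₀)/kT] = 0.444.
⇒ (E₃−E₀)/kT = ln(1/0.444) = ln(2.25225) = 0.811930.
kT = 265.2 meV / 0.811930 = 326.6 meV.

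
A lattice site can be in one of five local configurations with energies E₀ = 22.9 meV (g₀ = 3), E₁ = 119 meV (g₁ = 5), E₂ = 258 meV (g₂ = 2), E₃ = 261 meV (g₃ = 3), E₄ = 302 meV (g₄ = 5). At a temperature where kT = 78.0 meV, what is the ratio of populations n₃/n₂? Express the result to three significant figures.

1.44

n₃/n₂ = (g₃/g₂) exp[−(E₃−E₂)/kT] = (3/2) × exp(−(3 meV)/(78.0 meV)) = (3/2) × exp(-0.038462) = 1.44.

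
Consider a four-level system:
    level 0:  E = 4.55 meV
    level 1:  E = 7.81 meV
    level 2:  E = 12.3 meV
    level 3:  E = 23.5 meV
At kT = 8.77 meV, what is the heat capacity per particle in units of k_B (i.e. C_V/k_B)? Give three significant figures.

0.277

Eᵢ/kT = 0.51881, 0.89054, 1.4025, 2.6796.
Z = Σ e^(−Eᵢ/kT) = e^(−0.51881) + e^(−0.89054) + e^(−1.4025) + e^(−2.6796) = 0.59523 + 0.41043 + 0.24598 + 0.068591 = 1.3202.
⟨E⟩ = 7.9921 meV, ⟨E²⟩ = 85.177 meV².
C_V/k_B = (⟨E²⟩ − ⟨E⟩²)/(kT)² = (85.177 − 63.874)/76.913 = 0.277.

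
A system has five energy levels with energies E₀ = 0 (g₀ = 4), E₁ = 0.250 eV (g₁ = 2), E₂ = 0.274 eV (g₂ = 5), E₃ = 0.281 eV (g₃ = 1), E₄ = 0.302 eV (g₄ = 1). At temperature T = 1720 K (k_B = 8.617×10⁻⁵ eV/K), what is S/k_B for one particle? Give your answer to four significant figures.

k_BT = 8.617×10⁻⁵ × 1720 K = 0.148212 eV.
Eᵢ/kT = 0, 1.68677, 1.84870, 1.89593, 2.03762.
Z = Σ gᵢe^(−Eᵢ/kT) = 4·e^(−0) + 2·e^(−1.68677) + 5·e^(−1.84870) + 1·e^(−1.89593) + 1·e^(−2.03762) = 4.00000 + 0.370233 + 0.787209 + 0.150179 + 0.130339 = 5.43796.
⟨E⟩ = Σ EᵢPᵢ = 0.0716843 eV.
S/k_B = ln Z + ⟨E⟩/kT = ln(5.43796) + 0.0716843/0.148212 = 1.69340 + 0.483661 = 2.177.

2.177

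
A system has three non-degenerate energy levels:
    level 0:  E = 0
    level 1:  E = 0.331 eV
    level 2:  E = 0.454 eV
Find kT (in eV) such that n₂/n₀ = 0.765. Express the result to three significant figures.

n₂/n₀ = exp[−(E₂−E₀)/kT] = 0.765.
⇒ (E₂−E₀)/kT = ln(1/0.765) = ln(1.3072) = 0.26789.
kT = 0.454 eV / 0.26789 = 1.69 eV.

1.69 eV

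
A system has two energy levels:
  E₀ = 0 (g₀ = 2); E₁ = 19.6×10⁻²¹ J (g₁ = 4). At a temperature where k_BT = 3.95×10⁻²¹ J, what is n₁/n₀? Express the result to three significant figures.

n₁/n₀ = (g₁/g₀) exp[−(E₁−E₀)/kT] = (4/2) × exp(−(19.6 ×10⁻²¹ J)/(3.95 ×10⁻²¹ J)) = (4/2) × exp(-4.9620) = 0.0140.

0.0140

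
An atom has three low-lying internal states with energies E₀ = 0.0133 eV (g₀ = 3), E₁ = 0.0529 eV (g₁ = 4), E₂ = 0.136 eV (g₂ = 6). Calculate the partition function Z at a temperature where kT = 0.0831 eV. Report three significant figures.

Z = 5.84

Eᵢ/kT = 0.16005, 0.63658, 1.6366.
Z = Σ gᵢe^(−Eᵢ/kT) = 3·e^(−0.16005) + 4·e^(−0.63658) + 6·e^(−1.6366) = 2.5563 + 2.1164 + 1.1678 = 5.8405.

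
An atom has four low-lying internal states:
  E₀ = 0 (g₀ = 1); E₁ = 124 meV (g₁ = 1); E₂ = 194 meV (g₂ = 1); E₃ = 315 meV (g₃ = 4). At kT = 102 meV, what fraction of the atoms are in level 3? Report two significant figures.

0.11

Eᵢ/kT = 0, 1.216, 1.902, 3.088.
Z = Σ gᵢe^(−Eᵢ/kT) = 1·e^(−0) + 1·e^(−1.216) + 1·e^(−1.902) + 4·e^(−3.088) = 1.000 + 0.2964 + 0.1493 + 0.1824 = 1.628.
P₃ = g₃ e^(−E₃/kT) / Z = 0.1824/1.628 = 0.11.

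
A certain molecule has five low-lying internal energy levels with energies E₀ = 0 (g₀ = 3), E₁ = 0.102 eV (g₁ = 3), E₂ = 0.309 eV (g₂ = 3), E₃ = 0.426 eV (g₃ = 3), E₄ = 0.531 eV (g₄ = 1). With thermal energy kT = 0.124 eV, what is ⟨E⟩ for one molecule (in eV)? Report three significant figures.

0.0555 eV

Eᵢ/kT = 0, 0.82258, 2.4919, 3.4355, 4.2823.
Z = Σ gᵢe^(−Eᵢ/kT) = 3·e^(−0) + 3·e^(−0.82258) + 3·e^(−2.4919) + 3·e^(−3.4355) + 1·e^(−4.2823) = 3.0000 + 1.3179 + 0.24826 + 0.096628 + 0.013811 = 4.6766.
⟨E⟩ = Σ Eᵢ gᵢe^(−Eᵢ/kT) / Z = (0·3.0000 + 0.102·1.3179 + 0.309·0.24826 + 0.426·0.096628 + 0.531·0.013811) / 4.6766 = 0.0555 eV.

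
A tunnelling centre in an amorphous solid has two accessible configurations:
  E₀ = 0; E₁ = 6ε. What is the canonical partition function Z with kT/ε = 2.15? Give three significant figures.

Z = 1.06

Eᵢ/kT = 0, 2.7907.
Z = Σ e^(−Eᵢ/kT) = e^(−0) + e^(−2.7907) = 1.0000 + 0.061378 = 1.0614.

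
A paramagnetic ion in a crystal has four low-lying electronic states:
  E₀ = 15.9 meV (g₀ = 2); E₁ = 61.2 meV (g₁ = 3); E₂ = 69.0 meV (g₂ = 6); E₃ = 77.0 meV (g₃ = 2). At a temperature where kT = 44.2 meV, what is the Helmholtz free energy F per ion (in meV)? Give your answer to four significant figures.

-58.50 meV

Eᵢ/kT = 0.359729, 1.38462, 1.56109, 1.74208.
Z = Σ gᵢe^(−Eᵢ/kT) = 2·e^(−0.359729) + 3·e^(−1.38462) + 6·e^(−1.56109) + 2·e^(−1.74208) = 1.39573 + 0.751257 + 1.25944 + 0.350311 = 3.75674.
F = −kT ln Z = −44.2 × ln(3.75674) = −44.2 × 1.32355 = -58.50 meV.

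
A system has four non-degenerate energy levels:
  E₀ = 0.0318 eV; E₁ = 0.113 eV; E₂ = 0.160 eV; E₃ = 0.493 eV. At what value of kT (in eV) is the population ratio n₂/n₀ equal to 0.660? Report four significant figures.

0.3085 eV

n₂/n₀ = exp[−(E₂−E₀)/kT] = 0.660.
⇒ (E₂−E₀)/kT = ln(1/0.660) = ln(1.51515) = 0.415514.
kT = 0.1282 eV / 0.415514 = 0.3085 eV.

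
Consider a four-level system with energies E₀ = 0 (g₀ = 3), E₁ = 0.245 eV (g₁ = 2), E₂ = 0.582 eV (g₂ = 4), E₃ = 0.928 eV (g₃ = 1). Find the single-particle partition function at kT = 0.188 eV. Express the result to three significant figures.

Eᵢ/kT = 0, 1.3032, 3.0957, 4.9362.
Z = Σ gᵢe^(−Eᵢ/kT) = 3·e^(−0) + 2·e^(−1.3032) + 4·e^(−3.0957) + 1·e^(−4.9362) = 3.0000 + 0.54332 + 0.18097 + 0.0071818 = 3.7315.

Z = 3.73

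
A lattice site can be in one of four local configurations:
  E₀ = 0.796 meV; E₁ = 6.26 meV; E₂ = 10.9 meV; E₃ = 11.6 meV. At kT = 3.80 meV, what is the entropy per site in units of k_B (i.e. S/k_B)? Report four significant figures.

Eᵢ/kT = 0.209474, 1.64737, 2.86842, 3.05263.
Z = Σ e^(−Eᵢ/kT) = e^(−0.209474) + e^(−1.64737) + e^(−2.86842) + e^(−3.05263) = 0.811011 + 0.192556 + 0.0567886 + 0.0472345 = 1.10759.
⟨E⟩ = Σ EᵢPᵢ = 2.72473 meV.
S/k_B = ln Z + ⟨E⟩/kT = ln(1.10759) + 2.72473/3.80 = 0.102186 + 0.717034 = 0.8192.

0.8192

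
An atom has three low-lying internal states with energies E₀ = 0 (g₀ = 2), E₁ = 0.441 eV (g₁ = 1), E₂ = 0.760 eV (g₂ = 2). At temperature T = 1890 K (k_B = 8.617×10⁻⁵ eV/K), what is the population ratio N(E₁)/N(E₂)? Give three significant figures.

3.55

k_BT = 8.617×10⁻⁵ × 1890 K = 0.16286 eV.
n₁/n₂ = (g₁/g₂) exp[−(E₁−E₂)/kT] = (1/2) × exp(−(-0.319 eV)/(0.16286 eV)) = (1/2) × exp(1.9587) = 3.55.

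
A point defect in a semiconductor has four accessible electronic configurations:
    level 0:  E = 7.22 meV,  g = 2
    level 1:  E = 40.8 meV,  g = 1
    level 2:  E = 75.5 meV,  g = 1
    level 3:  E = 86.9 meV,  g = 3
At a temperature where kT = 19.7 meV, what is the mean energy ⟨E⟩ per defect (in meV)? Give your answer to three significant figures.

12.7 meV

Eᵢ/kT = 0.36650, 2.0711, 3.8325, 4.4112.
Z = Σ gᵢe^(−Eᵢ/kT) = 2·e^(−0.36650) + 1·e^(−2.0711) + 1·e^(−3.8325) + 3·e^(−4.4112) = 1.3863 + 0.12605 + 0.021655 + 0.036422 = 1.5704.
⟨E⟩ = Σ Eᵢ gᵢe^(−Eᵢ/kT) / Z = (7.22·1.3863 + 40.8·0.12605 + 75.5·0.021655 + 86.9·0.036422) / 1.5704 = 12.7 meV.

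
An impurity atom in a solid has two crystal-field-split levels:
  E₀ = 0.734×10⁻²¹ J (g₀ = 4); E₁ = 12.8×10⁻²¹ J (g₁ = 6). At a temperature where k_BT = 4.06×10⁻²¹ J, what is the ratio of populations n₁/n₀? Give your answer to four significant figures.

n₁/n₀ = (g₁/g₀) exp[−(E₁−E₀)/kT] = (6/4) × exp(−(12.066 ×10⁻²¹ J)/(4.06 ×10⁻²¹ J)) = (6/4) × exp(-2.97192) = 0.07681.

0.07681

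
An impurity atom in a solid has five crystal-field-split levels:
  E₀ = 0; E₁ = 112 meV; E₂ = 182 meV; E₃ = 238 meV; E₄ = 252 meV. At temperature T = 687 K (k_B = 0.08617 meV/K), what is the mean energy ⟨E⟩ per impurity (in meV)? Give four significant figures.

k_BT = 0.08617 × 687 K = 59.1988 meV.
Eᵢ/kT = 0, 1.89193, 3.07439, 4.02035, 4.25684.
Z = Σ e^(−Eᵢ/kT) = e^(−0) + e^(−1.89193) + e^(−3.07439) + e^(−4.02035) + e^(−4.25684) = 1.00000 + 0.150781 + 0.0462178 + 0.0179467 + 0.0141670 = 1.22911.
⟨E⟩ = Σ Eᵢ e^(−Eᵢ/kT) / Z = (0·1.00000 + 112·0.150781 + 182·0.0462178 + 238·0.0179467 + 252·0.0141670) / 1.22911 = 26.96 meV.

26.96 meV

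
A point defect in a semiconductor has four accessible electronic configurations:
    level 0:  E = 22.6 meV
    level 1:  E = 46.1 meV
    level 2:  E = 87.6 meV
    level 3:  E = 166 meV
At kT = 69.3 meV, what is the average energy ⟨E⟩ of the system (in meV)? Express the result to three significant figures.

49.6 meV

Eᵢ/kT = 0.32612, 0.66522, 1.2641, 2.3954.
Z = Σ e^(−Eᵢ/kT) = e^(−0.32612) + e^(−0.66522) + e^(−1.2641) + e^(−2.3954) = 0.72172 + 0.51416 + 0.28249 + 0.091136 = 1.6095.
⟨E⟩ = Σ Eᵢ e^(−Eᵢ/kT) / Z = (22.6·0.72172 + 46.1·0.51416 + 87.6·0.28249 + 166·0.091136) / 1.6095 = 49.6 meV.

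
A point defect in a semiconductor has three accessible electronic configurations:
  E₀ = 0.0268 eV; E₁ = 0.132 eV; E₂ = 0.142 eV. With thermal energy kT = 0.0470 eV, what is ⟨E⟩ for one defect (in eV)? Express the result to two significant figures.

0.045 eV

Eᵢ/kT = 0.5702, 2.809, 3.021.
Z = Σ e^(−Eᵢ/kT) = e^(−0.5702) + e^(−2.809) + e^(−3.021) = 0.5654 + 0.06027 + 0.04875 = 0.6744.
⟨E⟩ = Σ Eᵢ e^(−Eᵢ/kT) / Z = (0.0268·0.5654 + 0.132·0.06027 + 0.142·0.04875) / 0.6744 = 0.045 eV.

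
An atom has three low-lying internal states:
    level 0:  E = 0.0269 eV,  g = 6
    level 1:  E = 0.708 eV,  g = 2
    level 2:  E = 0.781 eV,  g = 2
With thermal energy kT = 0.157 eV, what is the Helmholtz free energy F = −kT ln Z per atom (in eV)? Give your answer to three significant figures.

-0.256 eV

Eᵢ/kT = 0.17134, 4.5096, 4.9745.
Z = Σ gᵢe^(−Eᵢ/kT) = 6·e^(−0.17134) + 2·e^(−4.5096) + 2·e^(−4.9745) = 5.0552 + 0.022006 + 0.013824 = 5.0910.
F = −kT ln Z = −0.157 × ln(5.0910) = −0.157 × 1.6275 = -0.256 eV.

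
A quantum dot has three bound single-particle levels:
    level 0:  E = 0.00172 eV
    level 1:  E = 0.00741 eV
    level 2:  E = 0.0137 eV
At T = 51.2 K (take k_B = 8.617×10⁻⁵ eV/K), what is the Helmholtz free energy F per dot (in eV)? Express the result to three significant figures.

0.000424 eV

k_BT = 8.617×10⁻⁵ × 51.2 K = 0.0044119 eV.
Eᵢ/kT = 0.38985, 1.6795, 3.1052.
Z = Σ e^(−Eᵢ/kT) = e^(−0.38985) + e^(−1.6795) + e^(−3.1052) = 0.67716 + 0.18647 + 0.044816 = 0.90845.
F = −kT ln Z = −0.0044119 × ln(0.90845) = −0.0044119 × -0.096015 = 0.000424 eV.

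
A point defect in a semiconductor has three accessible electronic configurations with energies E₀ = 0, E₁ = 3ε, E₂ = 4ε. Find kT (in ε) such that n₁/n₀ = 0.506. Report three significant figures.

n₁/n₀ = exp[−(E₁−E₀)/kT] = 0.506.
⇒ (E₁−E₀)/kT = ln(1/0.506) = ln(1.9763) = 0.68123.
kT = 3ε / 0.68123 = 4.40 ε.

4.40 ε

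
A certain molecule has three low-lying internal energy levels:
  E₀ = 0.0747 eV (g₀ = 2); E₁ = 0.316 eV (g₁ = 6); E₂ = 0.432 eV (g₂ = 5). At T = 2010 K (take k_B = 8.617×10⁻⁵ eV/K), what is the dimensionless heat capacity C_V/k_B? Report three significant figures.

k_BT = 8.617×10⁻⁵ × 2010 K = 0.17320 eV.
Eᵢ/kT = 0.43129, 1.8245, 2.4942.
Z = Σ gᵢe^(−Eᵢ/kT) = 2·e^(−0.43129) + 6·e^(−1.8245) + 5·e^(−2.4942) = 1.2993 + 0.96779 + 0.41281 = 2.6799.
⟨E⟩ = 0.21688 eV, ⟨E²⟩ = 0.067514 eV².
C_V/k_B = (⟨E²⟩ − ⟨E⟩²)/(kT)² = (0.067514 − 0.047037)/0.029998 = 0.683.

0.683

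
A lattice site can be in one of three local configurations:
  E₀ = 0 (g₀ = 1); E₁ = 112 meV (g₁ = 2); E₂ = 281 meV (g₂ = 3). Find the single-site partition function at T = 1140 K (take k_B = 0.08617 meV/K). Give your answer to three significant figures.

k_BT = 0.08617 × 1140 K = 98.234 meV.
Eᵢ/kT = 0, 1.1401, 2.8605.
Z = Σ gᵢe^(−Eᵢ/kT) = 1·e^(−0) + 2·e^(−1.1401) + 3·e^(−2.8605) = 1.0000 + 0.63957 + 0.17172 = 1.8113.

Z = 1.81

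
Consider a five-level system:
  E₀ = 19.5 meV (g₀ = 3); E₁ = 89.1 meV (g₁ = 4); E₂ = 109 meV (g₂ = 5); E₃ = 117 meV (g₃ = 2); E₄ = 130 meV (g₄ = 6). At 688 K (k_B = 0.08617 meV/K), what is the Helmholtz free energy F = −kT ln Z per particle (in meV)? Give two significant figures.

k_BT = 0.08617 × 688 K = 59.28 meV.
Eᵢ/kT = 0.3289, 1.503, 1.839, 1.974, 2.193.
Z = Σ gᵢe^(−Eᵢ/kT) = 3·e^(−0.3289) + 4·e^(−1.503) + 5·e^(−1.839) + 2·e^(−1.974) + 6·e^(−2.193) = 2.159 + 0.8898 + 0.7949 + 0.2778 + 0.6695 = 4.791.
F = −kT ln Z = −59.28 × ln(4.791) = −59.28 × 1.567 = -93 meV.

-93 meV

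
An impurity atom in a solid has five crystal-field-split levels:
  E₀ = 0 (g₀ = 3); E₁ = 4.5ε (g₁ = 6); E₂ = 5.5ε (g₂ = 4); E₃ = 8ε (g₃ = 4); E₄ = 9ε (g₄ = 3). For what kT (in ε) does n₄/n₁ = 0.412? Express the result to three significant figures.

n₄/n₁ = (g₄/g₁) exp[−(E₄−E₁)/kT] = 0.412.
⇒ (E₄−E₁)/kT = ln((3/6)/0.412) = ln(1.2136) = 0.19359.
kT = 4.5ε / 0.19359 = 23.2 ε.

23.2 ε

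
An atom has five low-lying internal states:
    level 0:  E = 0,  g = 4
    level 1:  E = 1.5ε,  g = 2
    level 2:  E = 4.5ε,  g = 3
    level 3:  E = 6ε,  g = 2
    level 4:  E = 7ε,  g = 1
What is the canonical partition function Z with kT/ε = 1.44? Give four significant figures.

Z = 4.876

Eᵢ/kT = 0, 1.04167, 3.12500, 4.16667, 4.86111.
Z = Σ gᵢe^(−Eᵢ/kT) = 4·e^(−0) + 2·e^(−1.04167) + 3·e^(−3.12500) + 2·e^(−4.16667) + 1·e^(−4.86111) = 4.00000 + 0.705730 + 0.131811 + 0.0310076 + 0.00774189 = 4.87629.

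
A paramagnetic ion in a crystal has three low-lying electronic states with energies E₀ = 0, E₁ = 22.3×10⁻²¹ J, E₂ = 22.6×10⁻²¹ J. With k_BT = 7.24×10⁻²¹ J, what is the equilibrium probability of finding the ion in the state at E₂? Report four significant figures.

Eᵢ/kT = 0, 3.08011, 3.12155.
Z = Σ e^(−Eᵢ/kT) = e^(−0) + e^(−3.08011) + e^(−3.12155) = 1.00000 + 0.0459542 + 0.0440888 = 1.09004.
P₂ = e^(−E₂/kT) / Z = 0.0440888/1.09004 = 0.04045.

0.04045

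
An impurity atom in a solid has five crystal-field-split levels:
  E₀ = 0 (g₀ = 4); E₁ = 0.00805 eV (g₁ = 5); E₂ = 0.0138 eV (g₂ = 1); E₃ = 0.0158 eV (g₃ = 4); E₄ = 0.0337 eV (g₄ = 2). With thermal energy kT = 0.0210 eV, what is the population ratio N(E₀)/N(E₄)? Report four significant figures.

9.953

n₀/n₄ = (g₀/g₄) exp[−(E₀−E₄)/kT] = (4/2) × exp(−(-0.0337 eV)/(0.0210 eV)) = (4/2) × exp(1.60476) = 9.953.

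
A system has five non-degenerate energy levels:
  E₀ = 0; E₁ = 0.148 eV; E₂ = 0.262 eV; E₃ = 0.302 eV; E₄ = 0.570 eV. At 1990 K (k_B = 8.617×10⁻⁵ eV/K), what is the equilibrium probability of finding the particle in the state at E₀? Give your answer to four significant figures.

0.5415

k_BT = 8.617×10⁻⁵ × 1990 K = 0.171478 eV.
Eᵢ/kT = 0, 0.863084, 1.52789, 1.76116, 3.32404.
Z = Σ e^(−Eᵢ/kT) = e^(−0) + e^(−0.863084) + e^(−1.52789) + e^(−1.76116) + e^(−3.32404) = 1.00000 + 0.421859 + 0.216993 + 0.171845 + 0.0360071 = 1.84670.
P₀ = e^(−E₀/kT) / Z = 1.00000/1.84670 = 0.5415.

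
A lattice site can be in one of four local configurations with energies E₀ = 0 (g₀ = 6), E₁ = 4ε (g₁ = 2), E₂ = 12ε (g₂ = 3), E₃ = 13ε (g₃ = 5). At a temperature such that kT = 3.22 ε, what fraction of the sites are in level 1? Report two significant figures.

0.086

Eᵢ/kT = 0, 1.242, 3.727, 4.037.
Z = Σ gᵢe^(−Eᵢ/kT) = 6·e^(−0) + 2·e^(−1.242) + 3·e^(−3.727) + 5·e^(−4.037) = 6.000 + 0.5776 + 0.07219 + 0.08825 = 6.738.
P₁ = g₁ e^(−E₁/kT) / Z = 0.5776/6.738 = 0.086.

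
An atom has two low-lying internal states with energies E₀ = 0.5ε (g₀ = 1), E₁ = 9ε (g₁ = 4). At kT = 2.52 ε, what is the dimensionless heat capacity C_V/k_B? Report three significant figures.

1.21

Eᵢ/kT = 0.19841, 3.5714.
Z = Σ gᵢe^(−Eᵢ/kT) = 1·e^(−0.19841) + 4·e^(−3.5714) = 0.82003 + 0.11247 = 0.93250.
⟨E⟩ = 1.5252 ε, ⟨E²⟩ = 9.9894 ε².
C_V/k_B = (⟨E²⟩ − ⟨E⟩²)/(kT)² = (9.9894 − 2.3262)/6.3504 = 1.21.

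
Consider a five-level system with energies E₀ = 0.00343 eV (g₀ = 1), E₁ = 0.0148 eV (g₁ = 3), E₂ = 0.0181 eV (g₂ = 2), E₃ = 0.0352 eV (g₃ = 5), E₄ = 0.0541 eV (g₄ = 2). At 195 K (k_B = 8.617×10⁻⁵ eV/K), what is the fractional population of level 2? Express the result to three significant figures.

0.198

k_BT = 8.617×10⁻⁵ × 195 K = 0.016803 eV.
Eᵢ/kT = 0.20413, 0.88080, 1.0772, 2.0949, 3.2197.
Z = Σ gᵢe^(−Eᵢ/kT) = 1·e^(−0.20413) + 3·e^(−0.88080) + 2·e^(−1.0772) + 5·e^(−2.0949) + 2·e^(−3.2197) = 0.81536 + 1.2434 + 0.68110 + 0.61541 + 0.079934 = 3.4352.
P₂ = g₂ e^(−E₂/kT) / Z = 0.68110/3.4352 = 0.198.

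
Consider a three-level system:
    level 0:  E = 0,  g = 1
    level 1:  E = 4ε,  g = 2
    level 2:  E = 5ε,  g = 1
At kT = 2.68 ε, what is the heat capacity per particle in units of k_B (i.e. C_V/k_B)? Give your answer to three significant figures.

Eᵢ/kT = 0, 1.4925, 1.8657.
Z = Σ gᵢe^(−Eᵢ/kT) = 1·e^(−0) + 2·e^(−1.4925) + 1·e^(−1.8657) = 1.0000 + 0.44962 + 0.15479 = 1.6044.
⟨E⟩ = 1.6034 ε, ⟨E²⟩ = 6.8958 ε².
C_V/k_B = (⟨E²⟩ − ⟨E⟩²)/(kT)² = (6.8958 − 2.5709)/7.1824 = 0.602.

0.602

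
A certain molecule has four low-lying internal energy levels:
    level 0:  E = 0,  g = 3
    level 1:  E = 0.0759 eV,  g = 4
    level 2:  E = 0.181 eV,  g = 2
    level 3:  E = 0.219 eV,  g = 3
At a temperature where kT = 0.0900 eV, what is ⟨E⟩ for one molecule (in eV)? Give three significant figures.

Eᵢ/kT = 0, 0.84333, 2.0111, 2.4333.
Z = Σ gᵢe^(−Eᵢ/kT) = 3·e^(−0) + 4·e^(−0.84333) + 2·e^(−2.0111) + 3·e^(−2.4333) = 3.0000 + 1.7211 + 0.26768 + 0.26324 = 5.2520.
⟨E⟩ = Σ Eᵢ gᵢe^(−Eᵢ/kT) / Z = (0·3.0000 + 0.0759·1.7211 + 0.181·0.26768 + 0.219·0.26324) / 5.2520 = 0.0451 eV.

0.0451 eV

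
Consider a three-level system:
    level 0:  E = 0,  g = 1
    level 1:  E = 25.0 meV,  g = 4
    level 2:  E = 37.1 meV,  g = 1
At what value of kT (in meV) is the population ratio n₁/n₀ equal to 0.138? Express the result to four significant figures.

n₁/n₀ = (g₁/g₀) exp[−(E₁−E₀)/kT] = 0.138.
⇒ (E₁−E₀)/kT = ln((4/1)/0.138) = ln(28.9855) = 3.36680.
kT = 25.0 meV / 3.36680 = 7.425 meV.

7.425 meV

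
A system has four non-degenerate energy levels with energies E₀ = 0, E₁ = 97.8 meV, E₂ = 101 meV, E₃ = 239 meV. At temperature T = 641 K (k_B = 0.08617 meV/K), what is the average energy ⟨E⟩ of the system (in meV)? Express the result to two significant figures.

k_BT = 0.08617 × 641 K = 55.23 meV.
Eᵢ/kT = 0, 1.771, 1.829, 4.327.
Z = Σ e^(−Eᵢ/kT) = e^(−0) + e^(−1.771) + e^(−1.829) + e^(−4.327) = 1.000 + 0.1702 + 0.1606 + 0.01321 = 1.344.
⟨E⟩ = Σ Eᵢ e^(−Eᵢ/kT) / Z = (0·1.000 + 97.8·0.1702 + 101·0.1606 + 239·0.01321) / 1.344 = 27 meV.

27 meV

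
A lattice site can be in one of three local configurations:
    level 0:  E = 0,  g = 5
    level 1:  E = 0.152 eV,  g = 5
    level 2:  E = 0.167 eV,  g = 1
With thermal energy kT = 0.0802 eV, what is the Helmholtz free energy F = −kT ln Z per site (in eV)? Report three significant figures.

-0.142 eV

Eᵢ/kT = 0, 1.8953, 2.0823.
Z = Σ gᵢe^(−Eᵢ/kT) = 5·e^(−0) + 5·e^(−1.8953) + 1·e^(−2.0823) = 5.0000 + 0.75137 + 0.12464 = 5.8760.
F = −kT ln Z = −0.0802 × ln(5.8760) = −0.0802 × 1.7709 = -0.142 eV.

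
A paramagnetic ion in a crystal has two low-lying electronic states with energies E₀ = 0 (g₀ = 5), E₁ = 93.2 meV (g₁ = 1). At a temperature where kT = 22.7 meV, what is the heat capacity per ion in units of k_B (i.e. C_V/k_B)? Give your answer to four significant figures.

0.05519

Eᵢ/kT = 0, 4.10573.
Z = Σ gᵢe^(−Eᵢ/kT) = 5·e^(−0) + 1·e^(−4.10573) = 5.00000 + 0.0164780 = 5.01648.
⟨E⟩ = 0.306141 meV, ⟨E²⟩ = 28.5323 meV².
C_V/k_B = (⟨E²⟩ − ⟨E⟩²)/(kT)² = (28.5323 − 0.0937223)/515.290 = 0.05519.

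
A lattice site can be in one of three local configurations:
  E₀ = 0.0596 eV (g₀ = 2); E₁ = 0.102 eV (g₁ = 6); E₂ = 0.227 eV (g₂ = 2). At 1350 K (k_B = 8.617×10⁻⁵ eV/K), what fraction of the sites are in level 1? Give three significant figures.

0.627

k_BT = 8.617×10⁻⁵ × 1350 K = 0.11633 eV.
Eᵢ/kT = 0.51234, 0.87682, 1.9513.
Z = Σ gᵢe^(−Eᵢ/kT) = 2·e^(−0.51234) + 6·e^(−0.87682) + 2·e^(−1.9513) = 1.1982 + 2.4966 + 0.28418 = 3.9790.
P₁ = g₁ e^(−E₁/kT) / Z = 2.4966/3.9790 = 0.627.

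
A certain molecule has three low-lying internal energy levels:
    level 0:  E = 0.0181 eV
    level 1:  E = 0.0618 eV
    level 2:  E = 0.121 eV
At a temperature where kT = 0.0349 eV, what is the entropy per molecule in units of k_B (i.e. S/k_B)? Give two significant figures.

Eᵢ/kT = 0.5186, 1.771, 3.467.
Z = Σ e^(−Eᵢ/kT) = e^(−0.5186) + e^(−1.771) + e^(−3.467) = 0.5954 + 0.1702 + 0.03121 = 0.7968.
⟨E⟩ = Σ EᵢPᵢ = 0.03147 eV.
S/k_B = ln Z + ⟨E⟩/kT = ln(0.7968) + 0.03147/0.0349 = -0.2272 + 0.9017 = 0.67.

0.67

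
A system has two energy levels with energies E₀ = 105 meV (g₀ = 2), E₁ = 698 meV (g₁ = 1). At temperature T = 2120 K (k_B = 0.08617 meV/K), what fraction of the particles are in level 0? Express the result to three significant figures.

k_BT = 0.08617 × 2120 K = 182.68 meV.
Eᵢ/kT = 0.57478, 3.8209.
Z = Σ gᵢe^(−Eᵢ/kT) = 2·e^(−0.57478) + 1·e^(−3.8209) = 1.1257 + 0.021908 = 1.1476.
P₀ = g₀ e^(−E₀/kT) / Z = 1.1257/1.1476 = 0.981.

0.981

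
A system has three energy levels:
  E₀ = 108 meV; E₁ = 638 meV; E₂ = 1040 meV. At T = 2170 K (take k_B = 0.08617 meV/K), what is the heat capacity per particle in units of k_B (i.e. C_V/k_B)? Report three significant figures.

0.567

k_BT = 0.08617 × 2170 K = 186.99 meV.
Eᵢ/kT = 0.57757, 3.4119, 5.5618.
Z = Σ e^(−Eᵢ/kT) = e^(−0.57757) + e^(−3.4119) + e^(−5.5618) = 0.56126 + 0.032978 + 0.0038419 = 0.59808.
⟨E⟩ = 143.21 meV, ⟨E²⟩ = 40338 meV².
C_V/k_B = (⟨E²⟩ − ⟨E⟩²)/(kT)² = (40338 − 20509)/34965 = 0.567.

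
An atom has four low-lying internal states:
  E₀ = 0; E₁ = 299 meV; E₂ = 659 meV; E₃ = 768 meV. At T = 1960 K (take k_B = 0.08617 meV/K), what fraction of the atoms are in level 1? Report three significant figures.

0.142

k_BT = 0.08617 × 1960 K = 168.89 meV.
Eᵢ/kT = 0, 1.7704, 3.9019, 4.5473.
Z = Σ e^(−Eᵢ/kT) = e^(−0) + e^(−1.7704) + e^(−3.9019) + e^(−4.5473) = 1.0000 + 0.17026 + 0.020203 + 0.010596 = 1.2011.
P₁ = e^(−E₁/kT) / Z = 0.17026/1.2011 = 0.142.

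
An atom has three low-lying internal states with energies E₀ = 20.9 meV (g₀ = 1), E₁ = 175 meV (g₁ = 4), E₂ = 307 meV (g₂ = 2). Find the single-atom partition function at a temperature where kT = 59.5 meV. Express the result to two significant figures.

Eᵢ/kT = 0.3513, 2.941, 5.160.
Z = Σ gᵢe^(−Eᵢ/kT) = 1·e^(−0.3513) + 4·e^(−2.941) + 2·e^(−5.160) = 0.7038 + 0.2113 + 0.01148 = 0.9266.

Z = 0.93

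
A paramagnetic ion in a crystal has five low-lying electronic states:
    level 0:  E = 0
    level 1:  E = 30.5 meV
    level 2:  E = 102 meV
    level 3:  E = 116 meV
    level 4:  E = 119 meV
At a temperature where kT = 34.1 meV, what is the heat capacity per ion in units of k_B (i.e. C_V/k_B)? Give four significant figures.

Eᵢ/kT = 0, 0.894428, 2.99120, 3.40176, 3.48974.
Z = Σ e^(−Eᵢ/kT) = e^(−0) + e^(−0.894428) + e^(−2.99120) + e^(−3.40176) + e^(−3.48974) = 1.00000 + 0.408841 + 0.0502271 + 0.0333146 + 0.0305088 = 1.52289.
⟨E⟩ = 16.4738 meV, ⟨E²⟩ = 1170.93 meV².
C_V/k_B = (⟨E²⟩ − ⟨E⟩²)/(kT)² = (1170.93 − 271.386)/1162.81 = 0.7736.

0.7736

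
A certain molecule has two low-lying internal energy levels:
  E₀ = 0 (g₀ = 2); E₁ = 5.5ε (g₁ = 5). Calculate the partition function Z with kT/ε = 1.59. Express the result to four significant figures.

Eᵢ/kT = 0, 3.45912.
Z = Σ gᵢe^(−Eᵢ/kT) = 2·e^(−0) + 5·e^(−3.45912) = 2.00000 + 0.157287 = 2.15729.

Z = 2.157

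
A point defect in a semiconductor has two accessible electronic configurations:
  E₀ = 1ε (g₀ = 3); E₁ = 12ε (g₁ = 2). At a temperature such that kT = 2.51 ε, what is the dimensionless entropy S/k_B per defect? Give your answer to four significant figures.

1.143

Eᵢ/kT = 0.398406, 4.78088.
Z = Σ gᵢe^(−Eᵢ/kT) = 3·e^(−0.398406) + 2·e^(−4.78088) = 2.01417 + 0.0167772 = 2.03095.
⟨E⟩ = Σ EᵢPᵢ = 1.09087 ε.
S/k_B = ln Z + ⟨E⟩/kT = ln(2.03095) + 1.09087/2.51 = 0.708504 + 0.434610 = 1.143.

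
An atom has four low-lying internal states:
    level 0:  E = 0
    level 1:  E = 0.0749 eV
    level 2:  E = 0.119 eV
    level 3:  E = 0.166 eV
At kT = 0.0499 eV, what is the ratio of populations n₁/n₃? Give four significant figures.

n₁/n₃ = exp[−(E₁−E₃)/kT] = exp(−(-0.0911 eV)/(0.0499 eV)) = exp(1.82565) = 6.207.

6.207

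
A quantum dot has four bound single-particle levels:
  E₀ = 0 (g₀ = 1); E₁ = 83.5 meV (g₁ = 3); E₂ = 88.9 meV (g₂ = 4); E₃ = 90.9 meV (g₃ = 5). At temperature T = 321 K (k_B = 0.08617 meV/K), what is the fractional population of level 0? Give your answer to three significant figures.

0.669

k_BT = 0.08617 × 321 K = 27.661 meV.
Eᵢ/kT = 0, 3.0187, 3.2139, 3.2862.
Z = Σ gᵢe^(−Eᵢ/kT) = 1·e^(−0) + 3·e^(−3.0187) + 4·e^(−3.2139) + 5·e^(−3.2862) = 1.0000 + 0.14659 + 0.16080 + 0.18698 = 1.4944.
P₀ = g₀ e^(−E₀/kT) / Z = 1.0000/1.4944 = 0.669.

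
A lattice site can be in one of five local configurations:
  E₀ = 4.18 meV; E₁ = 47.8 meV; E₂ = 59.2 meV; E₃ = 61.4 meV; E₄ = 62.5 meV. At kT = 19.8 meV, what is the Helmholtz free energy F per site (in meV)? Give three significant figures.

-0.719 meV

Eᵢ/kT = 0.21111, 2.4141, 2.9899, 3.1010, 3.1566.
Z = Σ e^(−Eᵢ/kT) = e^(−0.21111) + e^(−2.4141) + e^(−2.9899) + e^(−3.1010) + e^(−3.1566) = 0.80968 + 0.089448 + 0.050292 + 0.045004 + 0.042570 = 1.0370.
F = −kT ln Z = −19.8 × ln(1.0370) = −19.8 × 0.036332 = -0.719 meV.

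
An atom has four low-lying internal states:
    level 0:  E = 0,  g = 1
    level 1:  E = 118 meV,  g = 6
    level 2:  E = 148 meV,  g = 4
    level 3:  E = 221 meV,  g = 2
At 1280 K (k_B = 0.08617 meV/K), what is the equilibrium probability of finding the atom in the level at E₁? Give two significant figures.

0.47

k_BT = 0.08617 × 1280 K = 110.3 meV.
Eᵢ/kT = 0, 1.070, 1.342, 2.004.
Z = Σ gᵢe^(−Eᵢ/kT) = 1·e^(−0) + 6·e^(−1.070) + 4·e^(−1.342) + 2·e^(−2.004) = 1.000 + 2.058 + 1.045 + 0.2696 = 4.373.
P₁ = g₁ e^(−E₁/kT) / Z = 2.058/4.373 = 0.47.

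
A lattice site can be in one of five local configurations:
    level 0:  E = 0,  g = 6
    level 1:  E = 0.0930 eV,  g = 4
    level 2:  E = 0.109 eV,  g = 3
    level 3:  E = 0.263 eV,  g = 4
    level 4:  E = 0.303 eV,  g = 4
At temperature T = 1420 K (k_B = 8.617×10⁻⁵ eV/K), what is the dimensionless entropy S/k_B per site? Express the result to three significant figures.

2.73

k_BT = 8.617×10⁻⁵ × 1420 K = 0.12236 eV.
Eᵢ/kT = 0, 0.76005, 0.89081, 2.1494, 2.4763.
Z = Σ gᵢe^(−Eᵢ/kT) = 6·e^(−0) + 4·e^(−0.76005) + 3·e^(−0.89081) + 4·e^(−2.1494) + 4·e^(−2.4763) = 6.0000 + 1.8706 + 1.2310 + 0.46622 + 0.33621 = 9.9040.
⟨E⟩ = Σ EᵢPᵢ = 0.053780 eV.
S/k_B = ln Z + ⟨E⟩/kT = ln(9.9040) + 0.053780/0.12236 = 2.2929 + 0.43952 = 2.73.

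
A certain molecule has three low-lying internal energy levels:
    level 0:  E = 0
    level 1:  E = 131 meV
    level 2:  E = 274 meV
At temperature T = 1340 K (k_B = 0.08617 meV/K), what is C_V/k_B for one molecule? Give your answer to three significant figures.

0.492

k_BT = 0.08617 × 1340 K = 115.47 meV.
Eᵢ/kT = 0, 1.1345, 2.3729.
Z = Σ e^(−Eᵢ/kT) = e^(−0) + e^(−1.1345) + e^(−2.3729) = 1.0000 + 0.32158 + 0.093210 = 1.4148.
⟨E⟩ = 47.828 meV, ⟨E²⟩ = 8846.8 meV².
C_V/k_B = (⟨E²⟩ − ⟨E⟩²)/(kT)² = (8846.8 − 2287.5)/13333 = 0.492.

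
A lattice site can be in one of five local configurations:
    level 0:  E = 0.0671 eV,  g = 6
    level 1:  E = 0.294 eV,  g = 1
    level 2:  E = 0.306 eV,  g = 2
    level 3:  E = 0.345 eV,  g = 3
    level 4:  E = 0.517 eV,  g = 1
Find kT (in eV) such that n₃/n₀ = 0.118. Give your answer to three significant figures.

n₃/n₀ = (g₃/g₀) exp[−(E₃−E₀)/kT] = 0.118.
⇒ (E₃−E₀)/kT = ln((3/6)/0.118) = ln(4.2373) = 1.4439.
kT = 0.2779 eV / 1.4439 = 0.192 eV.

0.192 eV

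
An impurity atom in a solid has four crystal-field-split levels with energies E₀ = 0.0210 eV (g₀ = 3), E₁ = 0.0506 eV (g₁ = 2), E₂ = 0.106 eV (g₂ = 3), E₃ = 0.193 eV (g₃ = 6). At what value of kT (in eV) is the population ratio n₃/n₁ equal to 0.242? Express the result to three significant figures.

n₃/n₁ = (g₃/g₁) exp[−(E₃−E₁)/kT] = 0.242.
⇒ (E₃−E₁)/kT = ln((6/2)/0.242) = ln(12.397) = 2.5175.
kT = 0.1424 eV / 2.5175 = 0.0566 eV.

0.0566 eV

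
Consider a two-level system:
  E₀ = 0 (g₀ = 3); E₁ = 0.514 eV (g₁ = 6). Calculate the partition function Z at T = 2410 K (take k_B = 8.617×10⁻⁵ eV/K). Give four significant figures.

k_BT = 8.617×10⁻⁵ × 2410 K = 0.207670 eV.
Eᵢ/kT = 0, 2.47508.
Z = Σ gᵢe^(−Eᵢ/kT) = 3·e^(−0) + 6·e^(−2.47508) = 3.00000 + 0.504938 = 3.50494.

Z = 3.505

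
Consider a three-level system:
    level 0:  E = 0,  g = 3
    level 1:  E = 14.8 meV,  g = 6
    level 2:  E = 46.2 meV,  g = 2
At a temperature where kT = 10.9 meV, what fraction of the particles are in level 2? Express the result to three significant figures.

Eᵢ/kT = 0, 1.3578, 4.2385.
Z = Σ gᵢe^(−Eᵢ/kT) = 3·e^(−0) + 6·e^(−1.3578) + 2·e^(−4.2385) = 3.0000 + 1.5434 + 0.028858 = 4.5723.
P₂ = g₂ e^(−E₂/kT) / Z = 0.028858/4.5723 = 0.00631.

0.00631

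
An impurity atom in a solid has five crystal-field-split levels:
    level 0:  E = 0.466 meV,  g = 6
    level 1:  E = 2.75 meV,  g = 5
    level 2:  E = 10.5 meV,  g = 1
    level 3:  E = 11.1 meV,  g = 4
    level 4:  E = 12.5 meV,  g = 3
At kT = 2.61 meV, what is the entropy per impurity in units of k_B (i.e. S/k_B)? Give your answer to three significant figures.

2.39

Eᵢ/kT = 0.17854, 1.0536, 4.0230, 4.2529, 4.7893.
Z = Σ gᵢe^(−Eᵢ/kT) = 6·e^(−0.17854) + 5·e^(−1.0536) + 1·e^(−4.0230) + 4·e^(−4.2529) + 3·e^(−4.7893) = 5.0189 + 1.7434 + 0.017899 + 0.056892 + 0.024955 = 6.8620.
⟨E⟩ = Σ EᵢPᵢ = 1.2044 meV.
S/k_B = ln Z + ⟨E⟩/kT = ln(6.8620) + 1.2044/2.61 = 1.9260 + 0.46146 = 2.39.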